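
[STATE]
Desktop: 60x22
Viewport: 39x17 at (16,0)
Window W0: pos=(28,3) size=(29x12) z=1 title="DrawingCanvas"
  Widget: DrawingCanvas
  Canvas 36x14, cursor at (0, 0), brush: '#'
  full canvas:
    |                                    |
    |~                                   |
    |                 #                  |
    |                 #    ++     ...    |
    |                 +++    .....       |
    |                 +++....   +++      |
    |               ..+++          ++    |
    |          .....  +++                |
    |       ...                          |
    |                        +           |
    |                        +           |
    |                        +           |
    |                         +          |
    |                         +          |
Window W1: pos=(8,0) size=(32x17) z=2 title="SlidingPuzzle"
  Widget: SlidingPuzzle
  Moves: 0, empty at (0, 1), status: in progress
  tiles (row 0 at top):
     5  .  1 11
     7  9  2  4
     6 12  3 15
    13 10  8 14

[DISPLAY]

━━━━━━━━━━━━━━━━━━━━━━━┓               
gPuzzle                ┃               
───────────────────────┨               
───┬────┬────┐         ┃━━━━━━━━━━━━━━━
   │  1 │ 11 │         ┃vas            
───┼────┼────┤         ┃───────────────
 9 │  2 │  4 │         ┃               
───┼────┼────┤         ┃               
12 │  3 │ 15 │         ┃      #        
───┼────┼────┤         ┃      #    ++  
10 │  8 │ 14 │         ┃      +++    ..
───┴────┴────┘         ┃      +++....  
0                      ┃    ..+++      
                       ┃....  +++      
                       ┃━━━━━━━━━━━━━━━
                       ┃               
━━━━━━━━━━━━━━━━━━━━━━━┛               


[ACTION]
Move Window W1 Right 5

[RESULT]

━━━━━━━━━━━━━━━━━━━━━━━━━━━━┓          
lidingPuzzle                ┃          
────────────────────────────┨          
───┬────┬────┬────┐         ┃━━━━━━━━━━
 5 │    │  1 │ 11 │         ┃          
───┼────┼────┼────┤         ┃──────────
 7 │  9 │  2 │  4 │         ┃          
───┼────┼────┼────┤         ┃          
 6 │ 12 │  3 │ 15 │         ┃ #        
───┼────┼────┼────┤         ┃ #    ++  
13 │ 10 │  8 │ 14 │         ┃ +++    ..
───┴────┴────┴────┘         ┃ +++....  
ves: 0                      ┃.+++      
                            ┃ +++      
                            ┃━━━━━━━━━━
                            ┃          
━━━━━━━━━━━━━━━━━━━━━━━━━━━━┛          


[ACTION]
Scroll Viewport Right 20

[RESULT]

━━━━━━━━━━━━━━━━━━━━━━━┓               
gPuzzle                ┃               
───────────────────────┨               
───┬────┬────┐         ┃━━━━━━━━━━━┓   
   │  1 │ 11 │         ┃           ┃   
───┼────┼────┤         ┃───────────┨   
 9 │  2 │  4 │         ┃           ┃   
───┼────┼────┤         ┃           ┃   
12 │  3 │ 15 │         ┃ #         ┃   
───┼────┼────┤         ┃ #    ++   ┃   
10 │  8 │ 14 │         ┃ +++    ...┃   
───┴────┴────┘         ┃ +++....   ┃   
0                      ┃.+++       ┃   
                       ┃ +++       ┃   
                       ┃━━━━━━━━━━━┛   
                       ┃               
━━━━━━━━━━━━━━━━━━━━━━━┛               


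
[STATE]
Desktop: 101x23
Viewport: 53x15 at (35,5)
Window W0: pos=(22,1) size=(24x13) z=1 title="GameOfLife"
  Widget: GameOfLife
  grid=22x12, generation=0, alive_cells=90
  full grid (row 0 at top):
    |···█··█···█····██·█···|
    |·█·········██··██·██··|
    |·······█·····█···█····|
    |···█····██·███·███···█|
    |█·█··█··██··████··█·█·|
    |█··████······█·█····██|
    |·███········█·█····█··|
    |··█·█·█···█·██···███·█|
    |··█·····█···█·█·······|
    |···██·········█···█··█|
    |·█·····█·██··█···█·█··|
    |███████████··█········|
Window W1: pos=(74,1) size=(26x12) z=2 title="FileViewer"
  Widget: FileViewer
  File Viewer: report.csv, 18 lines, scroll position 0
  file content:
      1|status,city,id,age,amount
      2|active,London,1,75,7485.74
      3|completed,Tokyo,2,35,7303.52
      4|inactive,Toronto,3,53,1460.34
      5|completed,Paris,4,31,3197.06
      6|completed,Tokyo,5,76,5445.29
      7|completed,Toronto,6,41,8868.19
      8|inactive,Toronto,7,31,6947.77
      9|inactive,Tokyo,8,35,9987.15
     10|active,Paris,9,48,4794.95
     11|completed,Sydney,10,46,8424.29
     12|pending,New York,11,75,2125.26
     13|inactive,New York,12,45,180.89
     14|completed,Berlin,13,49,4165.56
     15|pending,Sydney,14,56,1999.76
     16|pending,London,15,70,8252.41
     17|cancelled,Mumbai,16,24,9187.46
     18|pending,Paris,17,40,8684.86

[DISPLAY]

·█···█····┃                            ┃active,London
██·███···█┃                            ┃completed,Tok
████··█·█·┃                            ┃inactive,Toro
·█·█····██┃                            ┃completed,Par
█·█····█··┃                            ┃completed,Tok
██···███·█┃                            ┃completed,Tor
█·█·······┃                            ┃inactive,Toro
··█···█··█┃                            ┗━━━━━━━━━━━━━
━━━━━━━━━━┛                                          
                                                     
                                                     
                                                     
                                                     
                                                     
                                                     


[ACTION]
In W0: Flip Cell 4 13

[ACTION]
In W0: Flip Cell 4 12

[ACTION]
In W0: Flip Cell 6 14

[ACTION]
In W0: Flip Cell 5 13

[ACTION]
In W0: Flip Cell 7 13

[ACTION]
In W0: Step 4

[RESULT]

█·········┃                            ┃active,London
··█·······┃                            ┃completed,Tok
█·██······┃                            ┃inactive,Toro
█·██·····█┃                            ┃completed,Par
·█·····█··┃                            ┃completed,Tok
█······███┃                            ┃completed,Tor
███··███··┃                            ┃inactive,Toro
·····██···┃                            ┗━━━━━━━━━━━━━
━━━━━━━━━━┛                                          
                                                     
                                                     
                                                     
                                                     
                                                     
                                                     


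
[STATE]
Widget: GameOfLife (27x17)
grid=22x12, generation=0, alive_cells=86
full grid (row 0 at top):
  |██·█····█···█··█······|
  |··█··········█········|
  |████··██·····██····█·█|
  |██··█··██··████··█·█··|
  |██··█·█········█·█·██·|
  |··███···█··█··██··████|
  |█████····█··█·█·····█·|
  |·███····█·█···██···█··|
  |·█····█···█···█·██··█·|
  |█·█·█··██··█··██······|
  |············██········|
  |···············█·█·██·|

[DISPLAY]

Gen: 0                     
██·█····█···█··█······     
··█··········█········     
████··██·····██····█·█     
██··█··██··████··█·█··     
██··█·█········█·█·██·     
··███···█··█··██··████     
█████····█··█·█·····█·     
·███····█·█···██···█··     
·█····█···█···█·██··█·     
█·█·█··██··█··██······     
············██········     
···············█·█·██·     
                           
                           
                           
                           


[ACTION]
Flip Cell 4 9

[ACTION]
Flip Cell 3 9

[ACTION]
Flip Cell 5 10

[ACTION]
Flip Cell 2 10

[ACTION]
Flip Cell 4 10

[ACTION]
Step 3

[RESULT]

Gen: 3                     
·······█···█··········     
······█·█·███·········     
··███···█·█··█··██·██·     
····████··██·██·█···█·     
····█······█·█········     
··············███·█·██     
·········█···█····█··█     
··············██···██·     
·········█··█····█····     
··········██·█···█····     
···········██·········     
············█·········     
                           
                           
                           
                           


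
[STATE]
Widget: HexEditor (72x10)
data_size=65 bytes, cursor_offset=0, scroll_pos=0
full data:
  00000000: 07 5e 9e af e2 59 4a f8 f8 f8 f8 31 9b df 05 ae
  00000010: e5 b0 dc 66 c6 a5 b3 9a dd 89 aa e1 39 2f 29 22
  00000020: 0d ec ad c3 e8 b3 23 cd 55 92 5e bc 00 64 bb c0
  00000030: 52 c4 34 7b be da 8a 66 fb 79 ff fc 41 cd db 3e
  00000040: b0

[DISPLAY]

00000000  07 5e 9e af e2 59 4a f8  f8 f8 f8 31 9b df 05 ae  |.^...YJ....
00000010  e5 b0 dc 66 c6 a5 b3 9a  dd 89 aa e1 39 2f 29 22  |...f.......
00000020  0d ec ad c3 e8 b3 23 cd  55 92 5e bc 00 64 bb c0  |......#.U.^
00000030  52 c4 34 7b be da 8a 66  fb 79 ff fc 41 cd db 3e  |R.4{...f.y.
00000040  b0                                                |.          
                                                                        
                                                                        
                                                                        
                                                                        
                                                                        


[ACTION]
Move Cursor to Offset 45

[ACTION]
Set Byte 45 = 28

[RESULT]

00000000  07 5e 9e af e2 59 4a f8  f8 f8 f8 31 9b df 05 ae  |.^...YJ....
00000010  e5 b0 dc 66 c6 a5 b3 9a  dd 89 aa e1 39 2f 29 22  |...f.......
00000020  0d ec ad c3 e8 b3 23 cd  55 92 5e bc 00 28 bb c0  |......#.U.^
00000030  52 c4 34 7b be da 8a 66  fb 79 ff fc 41 cd db 3e  |R.4{...f.y.
00000040  b0                                                |.          
                                                                        
                                                                        
                                                                        
                                                                        
                                                                        


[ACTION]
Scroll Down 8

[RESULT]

00000040  b0                                                |.          
                                                                        
                                                                        
                                                                        
                                                                        
                                                                        
                                                                        
                                                                        
                                                                        
                                                                        


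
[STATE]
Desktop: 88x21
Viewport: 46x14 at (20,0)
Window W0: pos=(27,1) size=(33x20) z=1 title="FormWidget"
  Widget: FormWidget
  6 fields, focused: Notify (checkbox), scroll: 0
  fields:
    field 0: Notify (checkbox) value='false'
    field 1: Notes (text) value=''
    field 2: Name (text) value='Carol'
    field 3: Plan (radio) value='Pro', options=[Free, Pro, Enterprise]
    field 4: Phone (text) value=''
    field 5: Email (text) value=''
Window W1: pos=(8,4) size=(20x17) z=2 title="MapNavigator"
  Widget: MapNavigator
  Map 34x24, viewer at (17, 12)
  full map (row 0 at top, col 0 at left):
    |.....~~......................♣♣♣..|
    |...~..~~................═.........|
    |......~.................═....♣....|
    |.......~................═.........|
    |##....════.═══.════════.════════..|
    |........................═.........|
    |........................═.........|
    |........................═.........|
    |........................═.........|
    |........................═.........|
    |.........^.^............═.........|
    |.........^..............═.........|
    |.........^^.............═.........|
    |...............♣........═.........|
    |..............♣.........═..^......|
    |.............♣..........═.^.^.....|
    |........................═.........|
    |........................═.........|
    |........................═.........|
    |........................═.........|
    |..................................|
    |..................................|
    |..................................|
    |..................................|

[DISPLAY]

                                              
       ┏━━━━━━━━━━━━━━━━━━━━━━━━━━━━━━━┓      
       ┃ FormWidget                    ┃      
       ┠───────────────────────────────┨      
━━━━━━━┓> Notify:     [ ]              ┃      
or     ┃  Notes:      [               ]┃      
───────┨  Name:       [Carol          ]┃      
.....═.┃  Plan:       ( ) Free  (●) Pro┃      
.....═.┃  Phone:      [               ]┃      
.....═.┃  Email:      [               ]┃      
.....═.┃                               ┃      
.....═.┃                               ┃      
.....═.┃                               ┃      
.....═.┃                               ┃      


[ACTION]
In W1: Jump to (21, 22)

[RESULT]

                                              
       ┏━━━━━━━━━━━━━━━━━━━━━━━━━━━━━━━┓      
       ┃ FormWidget                    ┃      
       ┠───────────────────────────────┨      
━━━━━━━┓> Notify:     [ ]              ┃      
or     ┃  Notes:      [               ]┃      
───────┨  Name:       [Carol          ]┃      
.═.....┃  Plan:       ( ) Free  (●) Pro┃      
.═.....┃  Phone:      [               ]┃      
.═.....┃  Email:      [               ]┃      
.═.....┃                               ┃      
.......┃                               ┃      
.......┃                               ┃      
.......┃                               ┃      


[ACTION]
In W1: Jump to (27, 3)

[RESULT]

                                              
       ┏━━━━━━━━━━━━━━━━━━━━━━━━━━━━━━━┓      
       ┃ FormWidget                    ┃      
       ┠───────────────────────────────┨      
━━━━━━━┓> Notify:     [ ]              ┃      
or     ┃  Notes:      [               ]┃      
───────┨  Name:       [Carol          ]┃      
       ┃  Plan:       ( ) Free  (●) Pro┃      
       ┃  Phone:      [               ]┃      
       ┃  Email:      [               ]┃      
♣♣♣..  ┃                               ┃      
.....  ┃                               ┃      
♣....  ┃                               ┃      
.....  ┃                               ┃      


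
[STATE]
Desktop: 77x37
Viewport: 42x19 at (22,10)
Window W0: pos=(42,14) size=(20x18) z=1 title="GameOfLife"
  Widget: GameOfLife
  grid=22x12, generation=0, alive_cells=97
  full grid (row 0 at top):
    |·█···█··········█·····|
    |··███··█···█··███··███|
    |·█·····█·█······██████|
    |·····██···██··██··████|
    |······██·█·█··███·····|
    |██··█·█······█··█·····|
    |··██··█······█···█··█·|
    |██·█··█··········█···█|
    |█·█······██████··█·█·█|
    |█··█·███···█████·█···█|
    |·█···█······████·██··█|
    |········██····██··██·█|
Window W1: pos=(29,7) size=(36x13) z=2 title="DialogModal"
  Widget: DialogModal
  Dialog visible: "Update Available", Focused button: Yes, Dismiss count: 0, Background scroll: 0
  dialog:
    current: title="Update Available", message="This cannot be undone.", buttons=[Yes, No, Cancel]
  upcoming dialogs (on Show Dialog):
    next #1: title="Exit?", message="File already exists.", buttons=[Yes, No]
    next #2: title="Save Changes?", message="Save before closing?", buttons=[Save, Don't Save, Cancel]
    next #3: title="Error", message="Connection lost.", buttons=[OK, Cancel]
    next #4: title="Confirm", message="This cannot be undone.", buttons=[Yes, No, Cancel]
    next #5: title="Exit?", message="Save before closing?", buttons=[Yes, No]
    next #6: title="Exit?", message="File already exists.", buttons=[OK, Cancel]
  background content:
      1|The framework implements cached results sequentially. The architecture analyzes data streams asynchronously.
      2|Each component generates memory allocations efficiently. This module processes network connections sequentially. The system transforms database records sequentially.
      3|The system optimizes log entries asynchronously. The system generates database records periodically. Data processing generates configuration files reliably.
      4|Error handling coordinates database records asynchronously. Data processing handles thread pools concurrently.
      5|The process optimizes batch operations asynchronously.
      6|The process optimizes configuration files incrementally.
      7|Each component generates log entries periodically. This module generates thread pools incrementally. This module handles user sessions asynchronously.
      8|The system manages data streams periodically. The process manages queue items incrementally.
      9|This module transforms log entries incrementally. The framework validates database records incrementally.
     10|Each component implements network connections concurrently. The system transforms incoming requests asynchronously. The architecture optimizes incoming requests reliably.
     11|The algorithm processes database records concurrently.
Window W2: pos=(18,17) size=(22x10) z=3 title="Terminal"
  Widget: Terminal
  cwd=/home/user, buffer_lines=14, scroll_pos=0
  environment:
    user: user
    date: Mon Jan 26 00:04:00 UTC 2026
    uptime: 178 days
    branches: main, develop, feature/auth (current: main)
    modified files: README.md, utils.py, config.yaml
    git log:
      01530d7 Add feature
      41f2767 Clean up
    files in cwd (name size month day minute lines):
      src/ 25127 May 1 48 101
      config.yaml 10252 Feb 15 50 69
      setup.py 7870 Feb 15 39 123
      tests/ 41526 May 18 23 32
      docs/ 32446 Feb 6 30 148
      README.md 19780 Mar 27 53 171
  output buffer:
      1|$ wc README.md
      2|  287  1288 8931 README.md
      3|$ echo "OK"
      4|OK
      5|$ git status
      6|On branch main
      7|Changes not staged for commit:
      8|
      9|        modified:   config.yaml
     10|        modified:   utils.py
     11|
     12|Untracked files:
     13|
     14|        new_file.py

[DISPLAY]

       ┃The framework implements cached re
       ┃Each component generates memory al
       ┃The ┌────────────────────────┐es a
       ┃Erro│    Update Available    │abas
       ┃The │ This cannot be undone. │erat
       ┃The │  [Yes]  No   Cancel    │atio
       ┃Each└────────────────────────┘ntri
━━━━━━━━━━━━━━━━━┓ manages data streams pe
rminal           ┃e transforms log entries
─────────────────┨━━━━━━━━━━━━━━━━━━━━━━━━
c README.md      ┃  ┃·····█·█······████┃  
87  1288 8931 REA┃  ┃···██···██··██··██┃  
cho "OK"         ┃  ┃····██·█·█··███···┃  
                 ┃  ┃··█·█······█··█···┃  
it status        ┃  ┃██··█······█···█··┃  
branch main      ┃  ┃·█··█··········█··┃  
━━━━━━━━━━━━━━━━━┛  ┃█······██████··█·█┃  
                    ┃·█·███···█████·█··┃  
                    ┃···█······████·██·┃  


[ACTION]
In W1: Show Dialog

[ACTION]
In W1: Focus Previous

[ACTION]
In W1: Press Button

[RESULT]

       ┃The framework implements cached re
       ┃Each component generates memory al
       ┃The system optimizes log entries a
       ┃Error handling coordinates databas
       ┃The process optimizes batch operat
       ┃The process optimizes configuratio
       ┃Each component generates log entri
━━━━━━━━━━━━━━━━━┓ manages data streams pe
rminal           ┃e transforms log entries
─────────────────┨━━━━━━━━━━━━━━━━━━━━━━━━
c README.md      ┃  ┃·····█·█······████┃  
87  1288 8931 REA┃  ┃···██···██··██··██┃  
cho "OK"         ┃  ┃····██·█·█··███···┃  
                 ┃  ┃··█·█······█··█···┃  
it status        ┃  ┃██··█······█···█··┃  
branch main      ┃  ┃·█··█··········█··┃  
━━━━━━━━━━━━━━━━━┛  ┃█······██████··█·█┃  
                    ┃·█·███···█████·█··┃  
                    ┃···█······████·██·┃  


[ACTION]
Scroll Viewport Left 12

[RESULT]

                   ┃The framework implemen
                   ┃Each component generat
                   ┃The system optimizes l
                   ┃Error handling coordin
                   ┃The process optimizes 
                   ┃The process optimizes 
                   ┃Each component generat
        ┏━━━━━━━━━━━━━━━━━━━━┓ manages dat
        ┃ Terminal           ┃e transforms
        ┠────────────────────┨━━━━━━━━━━━━
        ┃$ wc README.md      ┃  ┃·····█·█·
        ┃  287  1288 8931 REA┃  ┃···██···█
        ┃$ echo "OK"         ┃  ┃····██·█·
        ┃OK                  ┃  ┃··█·█····
        ┃$ git status        ┃  ┃██··█····
        ┃On branch main      ┃  ┃·█··█····
        ┗━━━━━━━━━━━━━━━━━━━━┛  ┃█······██
                                ┃·█·███···
                                ┃···█·····


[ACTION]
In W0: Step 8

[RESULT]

                   ┃The framework implemen
                   ┃Each component generat
                   ┃The system optimizes l
                   ┃Error handling coordin
                   ┃The process optimizes 
                   ┃The process optimizes 
                   ┃Each component generat
        ┏━━━━━━━━━━━━━━━━━━━━┓ manages dat
        ┃ Terminal           ┃e transforms
        ┠────────────────────┨━━━━━━━━━━━━
        ┃$ wc README.md      ┃  ┃·█·······
        ┃  287  1288 8931 REA┃  ┃·········
        ┃$ echo "OK"         ┃  ┃·········
        ┃OK                  ┃  ┃·········
        ┃$ git status        ┃  ┃·██······
        ┃On branch main      ┃  ┃██·······
        ┗━━━━━━━━━━━━━━━━━━━━┛  ┃·██······
                                ┃·········
                                ┃··█······


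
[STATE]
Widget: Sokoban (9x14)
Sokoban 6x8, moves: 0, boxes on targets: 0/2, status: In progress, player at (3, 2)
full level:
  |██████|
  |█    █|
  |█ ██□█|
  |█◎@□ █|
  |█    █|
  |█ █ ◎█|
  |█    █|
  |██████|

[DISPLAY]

██████   
█    █   
█ ██□█   
█◎@□ █   
█    █   
█ █ ◎█   
█    █   
██████   
Moves: 0 
         
         
         
         
         


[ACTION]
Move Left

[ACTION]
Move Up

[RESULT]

██████   
█    █   
█@██□█   
█◎ □ █   
█    █   
█ █ ◎█   
█    █   
██████   
Moves: 2 
         
         
         
         
         


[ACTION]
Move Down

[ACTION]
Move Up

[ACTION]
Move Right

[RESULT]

██████   
█    █   
█@██□█   
█◎ □ █   
█    █   
█ █ ◎█   
█    █   
██████   
Moves: 4 
         
         
         
         
         


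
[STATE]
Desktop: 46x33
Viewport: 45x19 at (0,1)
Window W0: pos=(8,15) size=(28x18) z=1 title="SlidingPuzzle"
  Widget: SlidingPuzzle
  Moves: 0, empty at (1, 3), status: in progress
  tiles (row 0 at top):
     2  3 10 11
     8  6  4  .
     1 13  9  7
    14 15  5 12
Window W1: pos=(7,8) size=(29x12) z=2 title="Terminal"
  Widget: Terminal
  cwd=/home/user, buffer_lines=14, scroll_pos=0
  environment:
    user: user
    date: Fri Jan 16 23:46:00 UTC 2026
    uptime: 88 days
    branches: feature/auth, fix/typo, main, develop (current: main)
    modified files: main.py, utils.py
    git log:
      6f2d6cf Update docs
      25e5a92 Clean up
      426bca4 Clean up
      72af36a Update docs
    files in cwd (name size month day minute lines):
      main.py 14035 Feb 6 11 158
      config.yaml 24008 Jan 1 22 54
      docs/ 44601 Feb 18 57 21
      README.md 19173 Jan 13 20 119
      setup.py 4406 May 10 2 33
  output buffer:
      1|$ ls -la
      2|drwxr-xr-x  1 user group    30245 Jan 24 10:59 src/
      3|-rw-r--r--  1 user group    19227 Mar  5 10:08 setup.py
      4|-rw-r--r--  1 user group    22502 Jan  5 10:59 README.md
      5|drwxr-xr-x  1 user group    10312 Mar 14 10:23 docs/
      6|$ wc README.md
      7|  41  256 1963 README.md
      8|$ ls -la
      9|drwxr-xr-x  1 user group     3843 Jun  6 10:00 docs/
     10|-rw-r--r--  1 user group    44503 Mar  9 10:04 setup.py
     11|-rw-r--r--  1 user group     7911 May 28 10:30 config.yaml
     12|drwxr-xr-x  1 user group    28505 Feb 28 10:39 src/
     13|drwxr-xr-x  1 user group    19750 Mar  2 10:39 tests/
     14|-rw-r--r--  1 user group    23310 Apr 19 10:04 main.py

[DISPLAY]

                                             
                                             
                                             
                                             
                                             
                                             
                                             
       ┏━━━━━━━━━━━━━━━━━━━━━━━━━━━┓         
       ┃ Terminal                  ┃         
       ┠───────────────────────────┨         
       ┃$ ls -la                   ┃         
       ┃drwxr-xr-x  1 user group   ┃         
       ┃-rw-r--r--  1 user group   ┃         
       ┃-rw-r--r--  1 user group   ┃         
       ┃drwxr-xr-x  1 user group   ┃         
       ┃$ wc README.md             ┃         
       ┃  41  256 1963 README.md   ┃         
       ┃$ ls -la                   ┃         
       ┗━━━━━━━━━━━━━━━━━━━━━━━━━━━┛         


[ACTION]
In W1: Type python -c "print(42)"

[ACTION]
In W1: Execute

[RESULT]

                                             
                                             
                                             
                                             
                                             
                                             
                                             
       ┏━━━━━━━━━━━━━━━━━━━━━━━━━━━┓         
       ┃ Terminal                  ┃         
       ┠───────────────────────────┨         
       ┃-rw-r--r--  1 user group   ┃         
       ┃-rw-r--r--  1 user group   ┃         
       ┃drwxr-xr-x  1 user group   ┃         
       ┃drwxr-xr-x  1 user group   ┃         
       ┃-rw-r--r--  1 user group   ┃         
       ┃$ python -c "print(42)"    ┃         
       ┃42                         ┃         
       ┃$ █                        ┃         
       ┗━━━━━━━━━━━━━━━━━━━━━━━━━━━┛         


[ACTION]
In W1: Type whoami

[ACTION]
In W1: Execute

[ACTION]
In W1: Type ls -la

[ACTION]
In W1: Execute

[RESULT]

                                             
                                             
                                             
                                             
                                             
                                             
                                             
       ┏━━━━━━━━━━━━━━━━━━━━━━━━━━━┓         
       ┃ Terminal                  ┃         
       ┠───────────────────────────┨         
       ┃user                       ┃         
       ┃$ ls -la                   ┃         
       ┃-rw-r--r--  1 user group   ┃         
       ┃-rw-r--r--  1 user group   ┃         
       ┃drwxr-xr-x  1 user group   ┃         
       ┃-rw-r--r--  1 user group   ┃         
       ┃-rw-r--r--  1 user group   ┃         
       ┃$ █                        ┃         
       ┗━━━━━━━━━━━━━━━━━━━━━━━━━━━┛         


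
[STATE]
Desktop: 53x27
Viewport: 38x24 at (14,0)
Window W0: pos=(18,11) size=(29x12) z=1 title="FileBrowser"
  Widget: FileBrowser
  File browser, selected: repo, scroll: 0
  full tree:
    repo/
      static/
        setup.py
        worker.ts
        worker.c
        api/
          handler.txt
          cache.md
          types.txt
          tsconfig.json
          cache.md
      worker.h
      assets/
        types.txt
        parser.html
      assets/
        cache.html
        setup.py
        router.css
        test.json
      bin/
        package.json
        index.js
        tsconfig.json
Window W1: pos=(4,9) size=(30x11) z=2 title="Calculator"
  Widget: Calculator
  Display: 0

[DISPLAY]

                                      
                                      
                                      
                                      
                                      
                                      
                                      
                                      
                                      
━━━━━━━━━━━━━━━━━━━┓                  
or                 ┃                  
───────────────────┨━━━━━━━━━━━━┓     
                  0┃            ┃     
───┬───┐           ┃────────────┨     
 9 │ ÷ │           ┃            ┃     
───┼───┤           ┃            ┃     
 6 │ × │           ┃            ┃     
───┼───┤           ┃            ┃     
 3 │ - │           ┃            ┃     
━━━━━━━━━━━━━━━━━━━┛            ┃     
    ┃                           ┃     
    ┃                           ┃     
    ┗━━━━━━━━━━━━━━━━━━━━━━━━━━━┛     
                                      


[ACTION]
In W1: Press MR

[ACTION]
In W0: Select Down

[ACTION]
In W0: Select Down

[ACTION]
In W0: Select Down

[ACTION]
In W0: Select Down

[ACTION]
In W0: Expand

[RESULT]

                                      
                                      
                                      
                                      
                                      
                                      
                                      
                                      
                                      
━━━━━━━━━━━━━━━━━━━┓                  
or                 ┃                  
───────────────────┨━━━━━━━━━━━━┓     
                  0┃            ┃     
───┬───┐           ┃────────────┨     
 9 │ ÷ │           ┃            ┃     
───┼───┤           ┃            ┃     
 6 │ × │           ┃            ┃     
───┼───┤           ┃            ┃     
 3 │ - │           ┃            ┃     
━━━━━━━━━━━━━━━━━━━┛ml          ┃     
    ┃    [-] assets/            ┃     
    ┃      cache.html           ┃     
    ┗━━━━━━━━━━━━━━━━━━━━━━━━━━━┛     
                                      


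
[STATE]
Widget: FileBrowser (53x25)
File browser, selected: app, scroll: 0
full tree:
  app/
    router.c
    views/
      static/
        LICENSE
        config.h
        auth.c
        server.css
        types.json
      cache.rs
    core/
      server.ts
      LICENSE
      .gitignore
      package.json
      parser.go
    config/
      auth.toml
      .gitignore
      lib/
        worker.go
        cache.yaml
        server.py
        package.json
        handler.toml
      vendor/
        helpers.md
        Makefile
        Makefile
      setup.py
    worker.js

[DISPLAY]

> [-] app/                                           
    router.c                                         
    [+] views/                                       
    [+] core/                                        
    [+] config/                                      
    worker.js                                        
                                                     
                                                     
                                                     
                                                     
                                                     
                                                     
                                                     
                                                     
                                                     
                                                     
                                                     
                                                     
                                                     
                                                     
                                                     
                                                     
                                                     
                                                     
                                                     


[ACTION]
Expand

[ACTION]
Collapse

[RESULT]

> [+] app/                                           
                                                     
                                                     
                                                     
                                                     
                                                     
                                                     
                                                     
                                                     
                                                     
                                                     
                                                     
                                                     
                                                     
                                                     
                                                     
                                                     
                                                     
                                                     
                                                     
                                                     
                                                     
                                                     
                                                     
                                                     


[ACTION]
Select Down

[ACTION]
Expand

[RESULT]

> [-] app/                                           
    router.c                                         
    [+] views/                                       
    [+] core/                                        
    [+] config/                                      
    worker.js                                        
                                                     
                                                     
                                                     
                                                     
                                                     
                                                     
                                                     
                                                     
                                                     
                                                     
                                                     
                                                     
                                                     
                                                     
                                                     
                                                     
                                                     
                                                     
                                                     
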